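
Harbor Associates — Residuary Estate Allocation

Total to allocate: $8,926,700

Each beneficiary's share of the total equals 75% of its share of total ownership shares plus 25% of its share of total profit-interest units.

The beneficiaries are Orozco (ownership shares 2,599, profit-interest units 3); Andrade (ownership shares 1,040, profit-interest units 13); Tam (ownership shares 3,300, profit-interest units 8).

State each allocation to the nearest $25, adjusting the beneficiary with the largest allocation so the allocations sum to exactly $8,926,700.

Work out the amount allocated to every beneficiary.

Orozco: $2,786,575; Andrade: $2,212,250; Tam: $3,927,875

Ownership shares total 6,939; profit-interest units total 24.
Composite weights (75% ownership shares + 25% profit-interest units): Orozco 0.3122; Andrade 0.2478; Tam 0.4400.
Raw shares: Orozco 2,786,578.62; Andrade 2,212,257.59; Tam 3,927,863.78.
At nearest $25: Orozco $2,786,575; Andrade $2,212,250; Tam $3,927,875. Sum = $8,926,700.
Sum already equals the total — no adjustment.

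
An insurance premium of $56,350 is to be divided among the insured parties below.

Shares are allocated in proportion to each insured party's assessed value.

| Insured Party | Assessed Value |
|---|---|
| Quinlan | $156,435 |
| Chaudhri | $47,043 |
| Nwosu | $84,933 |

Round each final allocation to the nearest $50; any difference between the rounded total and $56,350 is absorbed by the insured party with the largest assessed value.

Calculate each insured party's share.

Quinlan: $30,550 | Chaudhri: $9,200 | Nwosu: $16,600

Total assessed value = 156,435 + 47,043 + 84,933 = 288,411.
Unrounded shares: Quinlan 30,564.41; Chaudhri 9,191.30; Nwosu 16,594.29.
After rounding ($50): Quinlan $30,550; Chaudhri $9,200; Nwosu $16,600. Sum = $56,350.
Rounded total matches; no reconciliation needed.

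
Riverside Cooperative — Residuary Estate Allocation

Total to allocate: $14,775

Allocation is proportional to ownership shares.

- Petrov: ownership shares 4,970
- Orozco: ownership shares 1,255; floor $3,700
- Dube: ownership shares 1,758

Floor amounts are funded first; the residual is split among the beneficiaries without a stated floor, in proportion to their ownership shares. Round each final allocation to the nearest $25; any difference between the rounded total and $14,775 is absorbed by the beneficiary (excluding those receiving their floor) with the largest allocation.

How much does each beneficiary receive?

Petrov: $8,175 · Orozco: $3,700 · Dube: $2,900

Fund the minimums — Orozco $3,700. Residual $11,075.
Residual split over remaining ownership shares 6,728: Petrov 8,181.15 → $8,175; Dube 2,893.85 → $2,900.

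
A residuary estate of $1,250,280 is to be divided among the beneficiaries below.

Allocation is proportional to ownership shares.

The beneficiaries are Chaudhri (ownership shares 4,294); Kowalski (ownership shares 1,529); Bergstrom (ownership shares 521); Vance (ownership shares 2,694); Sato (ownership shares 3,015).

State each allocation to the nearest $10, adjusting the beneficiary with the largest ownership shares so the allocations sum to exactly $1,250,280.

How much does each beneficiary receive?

Chaudhri: $445,430 | Kowalski: $158,610 | Bergstrom: $54,040 | Vance: $279,450 | Sato: $312,750

Combined ownership shares = 12,053.
Proportional shares: Chaudhri 4,294/12,053 × $1,250,280 = 445,424.57; Kowalski 1,529/12,053 × $1,250,280 = 158,606.00; Bergstrom 521/12,053 × $1,250,280 = 54,044.29; Vance 2,694/12,053 × $1,250,280 = 279,453.61; Sato 3,015/12,053 × $1,250,280 = 312,751.53.
At nearest $10: Chaudhri $445,420; Kowalski $158,610; Bergstrom $54,040; Vance $279,450; Sato $312,750. Sum = $1,250,270.
Difference $1,250,280 − $1,250,270 = +$10 applied to largest ownership shares (Chaudhri): Chaudhri becomes $445,430.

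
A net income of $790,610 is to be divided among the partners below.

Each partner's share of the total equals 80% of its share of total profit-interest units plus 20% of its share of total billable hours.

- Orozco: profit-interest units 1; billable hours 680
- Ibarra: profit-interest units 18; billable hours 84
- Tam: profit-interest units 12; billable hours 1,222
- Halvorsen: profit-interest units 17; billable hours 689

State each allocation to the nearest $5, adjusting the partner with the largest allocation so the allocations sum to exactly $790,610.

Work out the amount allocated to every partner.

Totals — profit-interest units 48, billable hours 2,675.
Combined weights (80% profit-interest units + 20% billable hours): Orozco 0.0675; Ibarra 0.3063; Tam 0.2914; Halvorsen 0.3348.
Proportional shares: Orozco 53,372.33; Ibarra 242,148.33; Tam 230,355.68; Halvorsen 264,733.66.
Rounded to nearest $5: Orozco $53,370; Ibarra $242,150; Tam $230,355; Halvorsen $264,735. Sum = $790,610.
Rounded total matches; no reconciliation needed.

Orozco: $53,370 | Ibarra: $242,150 | Tam: $230,355 | Halvorsen: $264,735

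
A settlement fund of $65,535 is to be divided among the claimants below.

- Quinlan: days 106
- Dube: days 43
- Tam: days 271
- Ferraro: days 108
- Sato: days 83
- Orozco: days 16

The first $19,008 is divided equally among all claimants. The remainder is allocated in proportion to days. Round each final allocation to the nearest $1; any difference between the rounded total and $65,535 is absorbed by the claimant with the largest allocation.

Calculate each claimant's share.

Quinlan: $11,034 · Dube: $6,359 · Tam: $23,278 · Ferraro: $11,182 · Sato: $9,327 · Orozco: $4,355

First tranche $19,008 split equally: $3,168 each.
Remainder $46,527 by days (total 627): Quinlan 7,865.81 → $7,866; Dube 3,190.85 → $3,191; Tam 20,109.76 → $20,110; Ferraro 8,014.22 → $8,014; Sato 6,159.08 → $6,159; Orozco 1,187.29 → $1,187.
Totals: Quinlan $3,168 + $7,866 = $11,034; Dube $3,168 + $3,191 = $6,359; Tam $3,168 + $20,110 = $23,278; Ferraro $3,168 + $8,014 = $11,182; Sato $3,168 + $6,159 = $9,327; Orozco $3,168 + $1,187 = $4,355.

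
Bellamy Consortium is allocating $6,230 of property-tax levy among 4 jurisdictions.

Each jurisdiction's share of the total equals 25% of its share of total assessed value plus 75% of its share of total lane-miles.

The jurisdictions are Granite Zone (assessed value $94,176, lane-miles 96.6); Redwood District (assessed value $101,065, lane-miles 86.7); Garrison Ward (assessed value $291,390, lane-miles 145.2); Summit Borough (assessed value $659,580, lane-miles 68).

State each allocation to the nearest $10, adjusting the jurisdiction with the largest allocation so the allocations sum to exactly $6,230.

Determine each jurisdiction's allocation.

Granite Zone: $1,270 · Redwood District: $1,160 · Garrison Ward: $2,100 · Summit Borough: $1,700

Totals — assessed value 1,146,211, lane-miles 396.5.
Combined weights (25% assessed value + 75% lane-miles): Granite Zone 0.2033; Redwood District 0.1860; Garrison Ward 0.3382; Summit Borough 0.2725.
Unrounded shares: Granite Zone 1,266.34; Redwood District 1,159.03; Garrison Ward 2,107.04; Summit Borough 1,697.59.
At nearest $10: Granite Zone $1,270; Redwood District $1,160; Garrison Ward $2,110; Summit Borough $1,700. Sum = $6,240.
Difference $6,230 − $6,240 = −$10 applied to largest allocation (Garrison Ward): Garrison Ward becomes $2,100.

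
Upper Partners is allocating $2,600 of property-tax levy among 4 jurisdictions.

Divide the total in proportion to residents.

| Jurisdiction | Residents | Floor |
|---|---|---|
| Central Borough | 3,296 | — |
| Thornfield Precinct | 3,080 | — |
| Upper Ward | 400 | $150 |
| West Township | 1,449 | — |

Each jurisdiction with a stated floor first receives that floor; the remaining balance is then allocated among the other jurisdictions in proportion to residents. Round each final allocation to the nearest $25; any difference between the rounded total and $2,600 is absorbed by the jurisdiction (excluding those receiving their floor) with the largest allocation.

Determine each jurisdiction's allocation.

Guaranteed amounts: Upper Ward $150. Balance $2,450.
Balance split over remaining residents 7,825: Central Borough 1,031.97 → $1,025; Thornfield Precinct 964.35 → $975; West Township 453.68 → $450.

Central Borough: $1,025 · Thornfield Precinct: $975 · Upper Ward: $150 · West Township: $450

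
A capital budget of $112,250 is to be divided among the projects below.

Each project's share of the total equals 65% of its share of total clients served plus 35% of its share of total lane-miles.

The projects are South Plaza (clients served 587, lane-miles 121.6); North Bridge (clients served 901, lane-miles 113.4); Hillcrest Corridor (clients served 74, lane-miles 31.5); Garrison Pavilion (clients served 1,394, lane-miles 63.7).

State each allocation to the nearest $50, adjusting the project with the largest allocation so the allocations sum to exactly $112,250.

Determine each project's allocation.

South Plaza: $28,950 · North Bridge: $35,750 · Hillcrest Corridor: $5,550 · Garrison Pavilion: $42,000

Totals — clients served 2,956, lane-miles 330.2.
Combined weights (65% clients served + 35% lane-miles): South Plaza 0.2580; North Bridge 0.3183; Hillcrest Corridor 0.0497; Garrison Pavilion 0.3740.
Raw shares: South Plaza 28,956.91; North Bridge 35,731.68; Hillcrest Corridor 5,574.43; Garrison Pavilion 41,986.98.
At nearest $50: South Plaza $28,950; North Bridge $35,750; Hillcrest Corridor $5,550; Garrison Pavilion $42,000. Sum = $112,250.
Rounded total matches; no reconciliation needed.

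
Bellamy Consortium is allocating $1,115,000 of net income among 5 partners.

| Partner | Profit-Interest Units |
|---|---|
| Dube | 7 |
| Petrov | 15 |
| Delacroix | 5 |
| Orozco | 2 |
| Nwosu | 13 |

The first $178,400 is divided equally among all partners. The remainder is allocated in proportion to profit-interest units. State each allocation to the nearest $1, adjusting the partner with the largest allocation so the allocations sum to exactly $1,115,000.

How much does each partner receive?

$178,400 shared equally gives $35,680 per partner.
Remainder $936,600 by profit-interest units (total 42): Dube 156,100.00 → $156,100; Petrov 334,500.00 → $334,500; Delacroix 111,500.00 → $111,500; Orozco 44,600.00 → $44,600; Nwosu 289,900.00 → $289,900.
Totals: Dube $35,680 + $156,100 = $191,780; Petrov $35,680 + $334,500 = $370,180; Delacroix $35,680 + $111,500 = $147,180; Orozco $35,680 + $44,600 = $80,280; Nwosu $35,680 + $289,900 = $325,580.

Dube: $191,780 · Petrov: $370,180 · Delacroix: $147,180 · Orozco: $80,280 · Nwosu: $325,580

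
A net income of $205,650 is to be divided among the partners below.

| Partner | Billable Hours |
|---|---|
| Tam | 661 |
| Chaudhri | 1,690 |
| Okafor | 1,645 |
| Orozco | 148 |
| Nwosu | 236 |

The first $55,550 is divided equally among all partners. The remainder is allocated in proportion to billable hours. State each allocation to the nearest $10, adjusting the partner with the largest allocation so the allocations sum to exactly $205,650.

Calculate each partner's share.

Tam: $33,760; Chaudhri: $69,030; Okafor: $67,480; Orozco: $16,180; Nwosu: $19,200

First tranche $55,550 split equally: $11,110 each.
Remainder $150,100 by billable hours (total 4,380): Tam 22,652.08 → $22,650; Chaudhri 57,915.30 → $57,920; Okafor 56,373.17 → $56,370; Orozco 5,071.87 → $5,070; Nwosu 8,087.58 → $8,090.
Totals: Tam $11,110 + $22,650 = $33,760; Chaudhri $11,110 + $57,920 = $69,030; Okafor $11,110 + $56,370 = $67,480; Orozco $11,110 + $5,070 = $16,180; Nwosu $11,110 + $8,090 = $19,200.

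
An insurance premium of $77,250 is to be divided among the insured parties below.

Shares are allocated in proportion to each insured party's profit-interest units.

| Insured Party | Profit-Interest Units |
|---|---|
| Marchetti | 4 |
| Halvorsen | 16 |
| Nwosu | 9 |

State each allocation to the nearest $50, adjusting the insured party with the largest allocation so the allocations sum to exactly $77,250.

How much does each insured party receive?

Marchetti: $10,650; Halvorsen: $42,650; Nwosu: $23,950

Profit-interest units total: 29.
Pro-rata amounts: Marchetti 4/29 × $77,250 = 10,655.17; Halvorsen 16/29 × $77,250 = 42,620.69; Nwosu 9/29 × $77,250 = 23,974.14.
Rounded to nearest $50: Marchetti $10,650; Halvorsen $42,600; Nwosu $23,950. Sum = $77,200.
Difference $77,250 − $77,200 = +$50 applied to largest allocation (Halvorsen): Halvorsen becomes $42,650.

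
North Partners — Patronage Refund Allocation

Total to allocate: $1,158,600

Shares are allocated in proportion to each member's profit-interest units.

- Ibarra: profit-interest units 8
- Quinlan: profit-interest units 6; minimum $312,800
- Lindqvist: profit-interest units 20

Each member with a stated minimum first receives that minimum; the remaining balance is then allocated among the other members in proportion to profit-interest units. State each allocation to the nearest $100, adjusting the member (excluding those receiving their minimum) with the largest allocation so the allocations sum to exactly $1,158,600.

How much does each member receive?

Minimums first: Quinlan $312,800. Residual $845,800.
Residual split over remaining profit-interest units 28: Ibarra 241,657.14 → $241,700; Lindqvist 604,142.86 → $604,100.

Ibarra: $241,700 · Quinlan: $312,800 · Lindqvist: $604,100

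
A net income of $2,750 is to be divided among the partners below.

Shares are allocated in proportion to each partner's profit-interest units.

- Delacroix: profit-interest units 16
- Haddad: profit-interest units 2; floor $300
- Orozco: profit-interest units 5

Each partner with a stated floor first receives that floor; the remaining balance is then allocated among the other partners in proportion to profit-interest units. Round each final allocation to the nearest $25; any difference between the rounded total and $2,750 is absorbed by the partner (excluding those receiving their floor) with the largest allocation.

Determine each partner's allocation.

Minimums first: Haddad $300. Residual $2,450.
Residual split over remaining profit-interest units 21: Delacroix 1,866.67 → $1,875; Orozco 583.33 → $575.

Delacroix: $1,875 · Haddad: $300 · Orozco: $575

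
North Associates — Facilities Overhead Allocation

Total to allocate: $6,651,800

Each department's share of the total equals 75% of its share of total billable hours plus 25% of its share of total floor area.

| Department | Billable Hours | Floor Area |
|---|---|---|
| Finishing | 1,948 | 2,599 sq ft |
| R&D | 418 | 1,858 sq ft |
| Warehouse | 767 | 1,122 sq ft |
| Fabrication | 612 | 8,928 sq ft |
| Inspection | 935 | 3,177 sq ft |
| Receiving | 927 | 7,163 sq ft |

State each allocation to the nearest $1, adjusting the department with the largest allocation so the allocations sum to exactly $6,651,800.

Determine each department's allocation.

Billable hours total 5,607; floor area total 24,847.
Combined weights (75% billable hours + 25% floor area): Finishing 0.2867; R&D 0.0746; Warehouse 0.1139; Fabrication 0.1717; Inspection 0.1570; Receiving 0.1961.
Proportional shares: Finishing 1,907,185.38; R&D 496,268.60; Warehouse 757,533.99; Fabrication 1,142,058.96; Inspection 1,044,548.85; Receiving 1,304,204.22.
Rounded to nearest $1: Finishing $1,907,185; R&D $496,269; Warehouse $757,534; Fabrication $1,142,059; Inspection $1,044,549; Receiving $1,304,204. Sum = $6,651,800.
Rounded total matches; no reconciliation needed.

Finishing: $1,907,185 | R&D: $496,269 | Warehouse: $757,534 | Fabrication: $1,142,059 | Inspection: $1,044,549 | Receiving: $1,304,204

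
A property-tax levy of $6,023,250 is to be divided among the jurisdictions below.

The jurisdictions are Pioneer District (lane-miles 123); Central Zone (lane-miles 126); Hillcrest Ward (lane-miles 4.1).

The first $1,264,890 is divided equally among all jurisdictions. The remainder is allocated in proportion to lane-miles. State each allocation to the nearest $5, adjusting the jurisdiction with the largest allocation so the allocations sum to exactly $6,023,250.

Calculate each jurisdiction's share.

Pioneer District: $2,734,070 · Central Zone: $2,790,470 · Hillcrest Ward: $498,710

First tranche $1,264,890 split equally: $421,630 each.
Remainder $4,758,360 by lane-miles (total 253.1): Pioneer District 2,312,438.88 → $2,312,440; Central Zone 2,368,839.83 → $2,368,840; Hillcrest Ward 77,081.30 → $77,080.
Totals: Pioneer District $421,630 + $2,312,440 = $2,734,070; Central Zone $421,630 + $2,368,840 = $2,790,470; Hillcrest Ward $421,630 + $77,080 = $498,710.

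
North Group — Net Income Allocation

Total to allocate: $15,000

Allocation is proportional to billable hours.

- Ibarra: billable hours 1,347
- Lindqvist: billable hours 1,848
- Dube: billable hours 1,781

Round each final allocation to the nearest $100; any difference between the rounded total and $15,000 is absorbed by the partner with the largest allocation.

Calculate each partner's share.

Sum of billable hours: 4,976.
Pro-rata amounts: Ibarra 1,347/4,976 × $15,000 = 4,060.49; Lindqvist 1,848/4,976 × $15,000 = 5,570.74; Dube 1,781/4,976 × $15,000 = 5,368.77.
Rounded to nearest $100: Ibarra $4,100; Lindqvist $5,600; Dube $5,400. Sum = $15,100.
Difference $15,000 − $15,100 = −$100 applied to largest allocation (Lindqvist): Lindqvist becomes $5,500.

Ibarra: $4,100; Lindqvist: $5,500; Dube: $5,400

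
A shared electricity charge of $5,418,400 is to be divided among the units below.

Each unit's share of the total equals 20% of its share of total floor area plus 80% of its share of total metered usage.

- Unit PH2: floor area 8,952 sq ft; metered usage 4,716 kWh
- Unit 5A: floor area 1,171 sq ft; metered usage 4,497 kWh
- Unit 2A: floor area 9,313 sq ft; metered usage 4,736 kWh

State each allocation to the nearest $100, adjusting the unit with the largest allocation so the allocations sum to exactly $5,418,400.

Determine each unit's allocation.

Unit PH2: $1,964,700 · Unit 5A: $1,462,800 · Unit 2A: $1,990,900

Floor area total 19,436; metered usage total 13,949.
Combined weights (20% floor area + 80% metered usage): Unit PH2 0.3626; Unit 5A 0.2700; Unit 2A 0.3675.
Unrounded shares: Unit PH2 1,964,650.73; Unit 5A 1,462,755.41; Unit 2A 1,990,993.86.
Rounded to nearest $100: Unit PH2 $1,964,700; Unit 5A $1,462,800; Unit 2A $1,991,000. Sum = $5,418,500.
Difference $5,418,400 − $5,418,500 = −$100 applied to largest allocation (Unit 2A): Unit 2A becomes $1,990,900.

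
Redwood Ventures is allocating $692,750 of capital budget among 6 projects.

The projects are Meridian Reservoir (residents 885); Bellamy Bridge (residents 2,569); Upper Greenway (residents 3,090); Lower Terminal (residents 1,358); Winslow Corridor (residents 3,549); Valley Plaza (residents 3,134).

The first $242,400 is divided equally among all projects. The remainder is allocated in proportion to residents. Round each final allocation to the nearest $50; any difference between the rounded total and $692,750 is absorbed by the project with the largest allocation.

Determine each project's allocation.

$242,400 shared equally gives $40,400 per project.
Remainder $450,350 by residents (total 14,585): Meridian Reservoir 27,326.69 → $27,350; Bellamy Bridge 79,324.59 → $79,300; Upper Greenway 95,411.83 → $95,400; Lower Terminal 41,931.80 → $41,950; Winslow Corridor 109,584.65 → $109,600; Valley Plaza 96,770.44 → $96,750.
Totals: Meridian Reservoir $40,400 + $27,350 = $67,750; Bellamy Bridge $40,400 + $79,300 = $119,700; Upper Greenway $40,400 + $95,400 = $135,800; Lower Terminal $40,400 + $41,950 = $82,350; Winslow Corridor $40,400 + $109,600 = $150,000; Valley Plaza $40,400 + $96,750 = $137,150.

Meridian Reservoir: $67,750; Bellamy Bridge: $119,700; Upper Greenway: $135,800; Lower Terminal: $82,350; Winslow Corridor: $150,000; Valley Plaza: $137,150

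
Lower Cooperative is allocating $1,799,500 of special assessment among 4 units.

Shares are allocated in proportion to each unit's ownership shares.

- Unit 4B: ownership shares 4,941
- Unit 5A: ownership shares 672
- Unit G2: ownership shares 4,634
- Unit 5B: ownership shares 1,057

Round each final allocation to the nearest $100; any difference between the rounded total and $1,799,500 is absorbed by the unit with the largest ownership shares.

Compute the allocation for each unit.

Combined ownership shares = 4,941 + 672 + 4,634 + 1,057 = 11,304.
Raw shares: Unit 4B 786,564.89; Unit 5A 106,976.65; Unit G2 737,693.12; Unit 5B 168,265.35.
After rounding ($100): Unit 4B $786,600; Unit 5A $107,000; Unit G2 $737,700; Unit 5B $168,300. Sum = $1,799,600.
Difference $1,799,500 − $1,799,600 = −$100 applied to largest ownership shares (Unit 4B): Unit 4B becomes $786,500.

Unit 4B: $786,500; Unit 5A: $107,000; Unit G2: $737,700; Unit 5B: $168,300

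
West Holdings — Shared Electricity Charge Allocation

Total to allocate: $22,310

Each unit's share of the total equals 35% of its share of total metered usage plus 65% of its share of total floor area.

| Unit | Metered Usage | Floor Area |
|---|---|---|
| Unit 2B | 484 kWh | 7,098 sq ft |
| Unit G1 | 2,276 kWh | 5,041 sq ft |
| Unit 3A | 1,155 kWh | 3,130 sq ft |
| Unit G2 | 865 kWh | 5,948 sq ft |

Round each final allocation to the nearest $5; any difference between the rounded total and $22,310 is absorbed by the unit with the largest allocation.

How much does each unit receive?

Totals — metered usage 4,780, floor area 21,217.
Blended shares (35% metered usage + 65% floor area): Unit 2B 0.2529; Unit G1 0.3211; Unit 3A 0.1805; Unit G2 0.2456.
Raw shares: Unit 2B 5,642.03; Unit G1 7,163.47; Unit 3A 4,026.09; Unit G2 5,478.41.
Rounded to nearest $5: Unit 2B $5,640; Unit G1 $7,165; Unit 3A $4,025; Unit G2 $5,480. Sum = $22,310.
Sum already equals the total — no adjustment.

Unit 2B: $5,640; Unit G1: $7,165; Unit 3A: $4,025; Unit G2: $5,480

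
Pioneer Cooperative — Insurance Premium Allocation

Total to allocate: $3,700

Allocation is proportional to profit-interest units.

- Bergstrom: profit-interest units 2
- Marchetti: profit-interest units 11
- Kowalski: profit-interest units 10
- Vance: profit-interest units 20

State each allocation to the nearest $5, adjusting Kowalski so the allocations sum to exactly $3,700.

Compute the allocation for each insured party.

Bergstrom: $170 | Marchetti: $945 | Kowalski: $865 | Vance: $1,720

Combined profit-interest units = 43.
Raw shares: Bergstrom 2/43 × $3,700 = 172.09; Marchetti 11/43 × $3,700 = 946.51; Kowalski 10/43 × $3,700 = 860.47; Vance 20/43 × $3,700 = 1,720.93.
At nearest $5: Bergstrom $170; Marchetti $945; Kowalski $860; Vance $1,720. Sum = $3,695.
Difference $3,700 − $3,695 = +$5 applied to Kowalski: Kowalski becomes $865.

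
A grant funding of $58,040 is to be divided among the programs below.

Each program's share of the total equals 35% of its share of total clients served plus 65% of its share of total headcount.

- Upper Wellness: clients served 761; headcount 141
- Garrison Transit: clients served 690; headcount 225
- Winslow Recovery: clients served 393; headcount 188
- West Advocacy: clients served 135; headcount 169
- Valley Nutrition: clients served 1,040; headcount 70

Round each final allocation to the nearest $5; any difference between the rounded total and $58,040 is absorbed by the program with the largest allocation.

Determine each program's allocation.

Upper Wellness: $11,830 · Garrison Transit: $15,340 · Winslow Recovery: $11,590 · West Advocacy: $8,950 · Valley Nutrition: $10,330

Totals — clients served 3,019, headcount 793.
Blended shares (35% clients served + 65% headcount): Upper Wellness 0.2038; Garrison Transit 0.2644; Winslow Recovery 0.1997; West Advocacy 0.1542; Valley Nutrition 0.1779.
Unrounded shares: Upper Wellness 11,828.46; Garrison Transit 15,346.91; Winslow Recovery 11,588.26; West Advocacy 8,948.34; Valley Nutrition 10,328.03.
Rounded to nearest $5: Upper Wellness $11,830; Garrison Transit $15,345; Winslow Recovery $11,590; West Advocacy $8,950; Valley Nutrition $10,330. Sum = $58,045.
Difference $58,040 − $58,045 = −$5 applied to largest allocation (Garrison Transit): Garrison Transit becomes $15,340.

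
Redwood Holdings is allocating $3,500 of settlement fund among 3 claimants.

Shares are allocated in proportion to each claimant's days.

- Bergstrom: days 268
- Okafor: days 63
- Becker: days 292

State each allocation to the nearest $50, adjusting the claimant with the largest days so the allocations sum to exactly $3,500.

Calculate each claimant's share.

Bergstrom: $1,500; Okafor: $350; Becker: $1,650

Combined days = 268 + 63 + 292 = 623.
Proportional shares: Bergstrom 1,505.62; Okafor 353.93; Becker 1,640.45.
After rounding ($50): Bergstrom $1,500; Okafor $350; Becker $1,650. Sum = $3,500.
No rounding difference to absorb.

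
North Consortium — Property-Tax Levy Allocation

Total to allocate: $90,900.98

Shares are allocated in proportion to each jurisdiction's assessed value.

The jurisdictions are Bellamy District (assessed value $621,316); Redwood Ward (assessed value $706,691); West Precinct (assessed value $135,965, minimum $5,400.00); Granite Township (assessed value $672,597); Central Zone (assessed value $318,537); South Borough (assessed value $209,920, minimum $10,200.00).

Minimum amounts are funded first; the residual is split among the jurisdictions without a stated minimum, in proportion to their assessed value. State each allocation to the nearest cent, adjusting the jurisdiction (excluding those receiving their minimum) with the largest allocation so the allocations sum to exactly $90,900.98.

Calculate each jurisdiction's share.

Minimums first: West Precinct $5,400.00; South Borough $10,200.00. Balance $75,300.98.
Balance split over remaining assessed value 2,319,141: Bellamy District 20,173.7211 → $20,173.72; Redwood Ward 22,945.7911 → $22,945.79; Granite Township 21,838.7814 → $21,838.78; Central Zone 10,342.6865 → $10,342.69.

Bellamy District: $20,173.72; Redwood Ward: $22,945.79; West Precinct: $5,400.00; Granite Township: $21,838.78; Central Zone: $10,342.69; South Borough: $10,200.00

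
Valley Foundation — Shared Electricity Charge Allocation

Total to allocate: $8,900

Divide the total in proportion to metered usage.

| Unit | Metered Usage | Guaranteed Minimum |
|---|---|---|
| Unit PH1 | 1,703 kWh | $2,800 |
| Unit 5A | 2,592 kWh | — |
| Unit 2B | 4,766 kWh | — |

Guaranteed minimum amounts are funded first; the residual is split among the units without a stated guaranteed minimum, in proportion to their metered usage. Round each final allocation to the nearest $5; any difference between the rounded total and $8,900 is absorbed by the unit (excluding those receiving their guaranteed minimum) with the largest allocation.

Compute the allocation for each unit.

Guaranteed amounts: Unit PH1 $2,800. Balance $6,100.
Balance split over remaining metered usage 7,358: Unit 5A 2,148.84 → $2,150; Unit 2B 3,951.16 → $3,950.

Unit PH1: $2,800 | Unit 5A: $2,150 | Unit 2B: $3,950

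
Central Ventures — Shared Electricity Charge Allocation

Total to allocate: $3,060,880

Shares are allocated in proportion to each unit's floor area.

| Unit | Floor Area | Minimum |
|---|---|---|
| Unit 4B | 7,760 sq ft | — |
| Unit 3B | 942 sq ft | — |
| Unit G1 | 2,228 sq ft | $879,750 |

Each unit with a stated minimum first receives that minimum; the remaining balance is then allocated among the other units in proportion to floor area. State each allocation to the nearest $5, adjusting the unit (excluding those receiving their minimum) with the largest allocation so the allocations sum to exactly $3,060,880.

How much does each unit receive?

Fund the minimums — Unit G1 $879,750. Balance $2,181,130.
Balance split over remaining floor area 8,702: Unit 4B 1,945,020.55 → $1,945,020; Unit 3B 236,109.45 → $236,110.

Unit 4B: $1,945,020 · Unit 3B: $236,110 · Unit G1: $879,750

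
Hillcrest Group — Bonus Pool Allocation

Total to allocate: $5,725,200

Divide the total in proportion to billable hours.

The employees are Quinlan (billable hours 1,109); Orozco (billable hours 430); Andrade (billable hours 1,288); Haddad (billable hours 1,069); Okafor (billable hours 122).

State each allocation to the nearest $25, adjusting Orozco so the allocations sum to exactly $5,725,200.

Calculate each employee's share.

Quinlan: $1,580,200; Orozco: $612,725; Andrade: $1,835,250; Haddad: $1,523,200; Okafor: $173,825

Total billable hours = 4,018.
Proportional shares: Quinlan 1,109/4,018 × $5,725,200 = 1,580,200.80; Orozco 430/4,018 × $5,725,200 = 612,701.84; Andrade 1,288/4,018 × $5,725,200 = 1,835,255.75; Haddad 1,069/4,018 × $5,725,200 = 1,523,205.28; Okafor 122/4,018 × $5,725,200 = 173,836.34.
Rounded to nearest $25: Quinlan $1,580,200; Orozco $612,700; Andrade $1,835,250; Haddad $1,523,200; Okafor $173,825. Sum = $5,725,175.
Difference $5,725,200 − $5,725,175 = +$25 applied to Orozco: Orozco becomes $612,725.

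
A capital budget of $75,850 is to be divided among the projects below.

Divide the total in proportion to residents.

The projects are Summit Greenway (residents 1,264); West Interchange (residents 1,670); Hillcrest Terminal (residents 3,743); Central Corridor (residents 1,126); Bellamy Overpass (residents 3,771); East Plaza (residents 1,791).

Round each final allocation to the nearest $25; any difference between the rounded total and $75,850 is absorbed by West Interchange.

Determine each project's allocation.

Combined residents = 13,365.
Unrounded shares: Summit Greenway 1,264/13,365 × $75,850 = 7,173.54; West Interchange 1,670/13,365 × $75,850 = 9,477.70; Hillcrest Terminal 3,743/13,365 × $75,850 = 21,242.54; Central Corridor 1,126/13,365 × $75,850 = 6,390.36; Bellamy Overpass 3,771/13,365 × $75,850 = 21,401.45; East Plaza 1,791/13,365 × $75,850 = 10,164.41.
After rounding ($25): Summit Greenway $7,175; West Interchange $9,475; Hillcrest Terminal $21,250; Central Corridor $6,400; Bellamy Overpass $21,400; East Plaza $10,175. Sum = $75,875.
Difference $75,850 − $75,875 = −$25 applied to West Interchange: West Interchange becomes $9,450.

Summit Greenway: $7,175; West Interchange: $9,450; Hillcrest Terminal: $21,250; Central Corridor: $6,400; Bellamy Overpass: $21,400; East Plaza: $10,175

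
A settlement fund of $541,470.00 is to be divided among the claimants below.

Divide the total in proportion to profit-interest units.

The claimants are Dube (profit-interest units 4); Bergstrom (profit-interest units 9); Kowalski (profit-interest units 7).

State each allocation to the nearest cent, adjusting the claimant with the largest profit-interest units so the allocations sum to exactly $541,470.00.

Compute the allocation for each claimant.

Combined profit-interest units = 4 + 9 + 7 = 20.
Pro-rata amounts: Dube 108,294.0000; Bergstrom 243,661.5000; Kowalski 189,514.5000.
Rounded to nearest cent: Dube $108,294.00; Bergstrom $243,661.50; Kowalski $189,514.50. Sum = $541,470.00.
Sum already equals the total — no adjustment.

Dube: $108,294.00; Bergstrom: $243,661.50; Kowalski: $189,514.50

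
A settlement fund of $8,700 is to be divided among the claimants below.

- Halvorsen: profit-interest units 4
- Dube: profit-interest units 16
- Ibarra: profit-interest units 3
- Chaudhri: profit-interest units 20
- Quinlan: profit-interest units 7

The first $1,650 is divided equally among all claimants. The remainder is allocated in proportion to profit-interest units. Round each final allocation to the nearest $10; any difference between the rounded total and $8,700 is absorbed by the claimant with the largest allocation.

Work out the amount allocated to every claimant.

$1,650 shared equally gives $330 per claimant.
Remainder $7,050 by profit-interest units (total 50): Halvorsen 564.00 → $560; Dube 2,256.00 → $2,260; Ibarra 423.00 → $420; Chaudhri 2,820.00 → $2,820; Quinlan 987.00 → $990.
Totals: Halvorsen $330 + $560 = $890; Dube $330 + $2,260 = $2,590; Ibarra $330 + $420 = $750; Chaudhri $330 + $2,820 = $3,150; Quinlan $330 + $990 = $1,320.

Halvorsen: $890 · Dube: $2,590 · Ibarra: $750 · Chaudhri: $3,150 · Quinlan: $1,320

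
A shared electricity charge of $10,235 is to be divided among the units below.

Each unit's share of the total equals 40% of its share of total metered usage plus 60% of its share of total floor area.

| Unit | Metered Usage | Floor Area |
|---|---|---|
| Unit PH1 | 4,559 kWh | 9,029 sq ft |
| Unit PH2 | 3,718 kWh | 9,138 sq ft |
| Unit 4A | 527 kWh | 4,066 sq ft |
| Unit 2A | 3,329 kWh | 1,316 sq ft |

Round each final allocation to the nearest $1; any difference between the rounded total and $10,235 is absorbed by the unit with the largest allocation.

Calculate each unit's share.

Metered usage total 12,133; floor area total 23,549.
Blended shares (40% metered usage + 60% floor area): Unit PH1 0.3803; Unit PH2 0.3554; Unit 4A 0.1210; Unit 2A 0.1433.
Pro-rata amounts: Unit PH1 3,892.87; Unit PH2 3,637.52; Unit 4A 1,238.14; Unit 2A 1,466.47.
Rounded to nearest $1: Unit PH1 $3,893; Unit PH2 $3,638; Unit 4A $1,238; Unit 2A $1,466. Sum = $10,235.
Sum already equals the total — no adjustment.

Unit PH1: $3,893 | Unit PH2: $3,638 | Unit 4A: $1,238 | Unit 2A: $1,466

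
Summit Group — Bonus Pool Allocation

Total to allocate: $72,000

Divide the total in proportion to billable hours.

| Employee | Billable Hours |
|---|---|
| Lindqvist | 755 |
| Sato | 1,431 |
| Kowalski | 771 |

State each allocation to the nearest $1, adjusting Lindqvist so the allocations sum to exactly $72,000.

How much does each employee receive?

Lindqvist: $18,384 · Sato: $34,843 · Kowalski: $18,773

Total billable hours = 2,957.
Raw shares: Lindqvist 755/2,957 × $72,000 = 18,383.497; Sato 1,431/2,957 × $72,000 = 34,843.42; Kowalski 771/2,957 × $72,000 = 18,773.08.
After rounding ($1): Lindqvist $18,383; Sato $34,843; Kowalski $18,773. Sum = $71,999.
Difference $72,000 − $71,999 = +$1 applied to Lindqvist: Lindqvist becomes $18,384.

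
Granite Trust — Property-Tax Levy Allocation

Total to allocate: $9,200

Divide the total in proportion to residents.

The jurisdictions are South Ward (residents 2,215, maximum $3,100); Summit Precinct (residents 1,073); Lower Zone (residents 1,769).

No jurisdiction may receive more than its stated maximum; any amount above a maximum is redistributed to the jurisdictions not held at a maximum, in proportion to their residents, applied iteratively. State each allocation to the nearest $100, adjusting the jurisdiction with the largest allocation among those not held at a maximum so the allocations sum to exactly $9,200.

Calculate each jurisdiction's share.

Combined residents = 5,057.
Pro-rata shares before constraints: South Ward 4,029.66; Summit Precinct 1,952.07; Lower Zone 3,218.27.
Held at cap: South Ward ($3,100); remaining pool $6,100 reallocated over remaining residents 2,842.
Shares after redistribution: Summit Precinct 2,303.06 → $2,300; Lower Zone 3,796.94 → $3,800.

South Ward: $3,100 | Summit Precinct: $2,300 | Lower Zone: $3,800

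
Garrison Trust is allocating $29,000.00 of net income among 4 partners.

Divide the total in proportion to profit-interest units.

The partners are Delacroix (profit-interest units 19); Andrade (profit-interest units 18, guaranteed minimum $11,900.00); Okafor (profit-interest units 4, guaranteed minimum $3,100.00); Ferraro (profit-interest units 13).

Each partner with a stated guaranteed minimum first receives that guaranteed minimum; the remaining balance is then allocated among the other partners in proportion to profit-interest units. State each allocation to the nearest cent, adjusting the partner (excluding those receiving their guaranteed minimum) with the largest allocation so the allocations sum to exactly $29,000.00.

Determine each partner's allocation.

Fund the minimums — Andrade $11,900.00; Okafor $3,100.00. Residual $14,000.00.
Residual split over remaining profit-interest units 32: Delacroix 8,312.5000 → $8,312.50; Ferraro 5,687.5000 → $5,687.50.

Delacroix: $8,312.50 · Andrade: $11,900.00 · Okafor: $3,100.00 · Ferraro: $5,687.50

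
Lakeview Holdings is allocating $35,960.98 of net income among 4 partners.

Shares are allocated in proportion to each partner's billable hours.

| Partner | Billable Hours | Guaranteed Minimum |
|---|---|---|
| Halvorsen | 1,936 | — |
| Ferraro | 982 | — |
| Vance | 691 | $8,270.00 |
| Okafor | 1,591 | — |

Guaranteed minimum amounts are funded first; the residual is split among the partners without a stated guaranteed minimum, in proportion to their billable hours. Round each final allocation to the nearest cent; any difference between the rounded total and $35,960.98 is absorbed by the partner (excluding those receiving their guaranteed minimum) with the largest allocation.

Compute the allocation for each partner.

Fund the minimums — Vance $8,270.00. Residual $27,690.98.
Residual split over remaining billable hours 4,509: Halvorsen 11,889.4960 → $11,889.50; Ferraro 6,030.7257 → $6,030.73; Okafor 9,770.7583 → $9,770.76.
Rounding difference −$0.01 applied to Halvorsen → $11,889.49.

Halvorsen: $11,889.49 | Ferraro: $6,030.73 | Vance: $8,270.00 | Okafor: $9,770.76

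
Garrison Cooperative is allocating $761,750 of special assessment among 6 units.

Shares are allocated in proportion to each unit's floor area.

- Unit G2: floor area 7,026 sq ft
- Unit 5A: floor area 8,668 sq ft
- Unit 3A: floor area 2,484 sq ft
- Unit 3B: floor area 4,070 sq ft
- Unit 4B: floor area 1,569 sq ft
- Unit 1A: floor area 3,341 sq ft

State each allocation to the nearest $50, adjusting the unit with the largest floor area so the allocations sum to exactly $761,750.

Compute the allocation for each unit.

Sum of floor area: 7,026 + 8,668 + 2,484 + 4,070 + 1,569 + 3,341 = 27,158.
Pro-rata amounts: Unit G2 197,071.05; Unit 5A 243,127.22; Unit 3A 69,673.28; Unit 3B 114,158.72; Unit 4B 44,008.61; Unit 1A 93,711.13.
After rounding ($50): Unit G2 $197,050; Unit 5A $243,150; Unit 3A $69,650; Unit 3B $114,150; Unit 4B $44,000; Unit 1A $93,700. Sum = $761,700.
Difference $761,750 − $761,700 = +$50 applied to largest floor area (Unit 5A): Unit 5A becomes $243,200.

Unit G2: $197,050 · Unit 5A: $243,200 · Unit 3A: $69,650 · Unit 3B: $114,150 · Unit 4B: $44,000 · Unit 1A: $93,700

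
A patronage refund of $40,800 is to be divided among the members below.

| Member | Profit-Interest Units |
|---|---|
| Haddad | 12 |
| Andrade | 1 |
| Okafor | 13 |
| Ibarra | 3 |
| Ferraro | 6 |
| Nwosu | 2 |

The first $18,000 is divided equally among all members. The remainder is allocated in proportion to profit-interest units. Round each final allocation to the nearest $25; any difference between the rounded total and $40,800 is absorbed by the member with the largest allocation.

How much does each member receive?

Haddad: $10,400; Andrade: $3,625; Okafor: $11,000; Ibarra: $4,850; Ferraro: $6,700; Nwosu: $4,225

Equal tier: $18,000 ÷ 6 = $3,000 apiece.
Remainder $22,800 by profit-interest units (total 37): Haddad 7,394.59 → $7,400; Andrade 616.22 → $625; Okafor 8,010.81 → $8,000; Ibarra 1,848.65 → $1,850; Ferraro 3,697.30 → $3,700; Nwosu 1,232.43 → $1,225.
Totals: Haddad $3,000 + $7,400 = $10,400; Andrade $3,000 + $625 = $3,625; Okafor $3,000 + $8,000 = $11,000; Ibarra $3,000 + $1,850 = $4,850; Ferraro $3,000 + $3,700 = $6,700; Nwosu $3,000 + $1,225 = $4,225.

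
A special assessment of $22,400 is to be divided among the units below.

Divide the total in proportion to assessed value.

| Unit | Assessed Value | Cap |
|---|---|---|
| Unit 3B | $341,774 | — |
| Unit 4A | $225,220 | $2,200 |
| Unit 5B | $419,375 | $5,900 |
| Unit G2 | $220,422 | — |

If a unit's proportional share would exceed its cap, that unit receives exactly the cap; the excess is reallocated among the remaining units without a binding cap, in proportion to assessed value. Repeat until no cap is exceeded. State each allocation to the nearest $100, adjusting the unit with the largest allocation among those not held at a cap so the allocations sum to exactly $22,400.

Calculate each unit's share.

Total assessed value = 1,206,791.
Unconstrained shares: Unit 3B 6,343.88; Unit 4A 4,180.45; Unit 5B 7,784.28; Unit G2 4,091.39.
Held at cap: Unit 4A ($2,200), Unit 5B ($5,900); residual $14,300 reallocated over remaining assessed value 562,196.
Remaining shares: Unit 3B 8,693.35 → $8,700; Unit G2 5,606.65 → $5,600.

Unit 3B: $8,700; Unit 4A: $2,200; Unit 5B: $5,900; Unit G2: $5,600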